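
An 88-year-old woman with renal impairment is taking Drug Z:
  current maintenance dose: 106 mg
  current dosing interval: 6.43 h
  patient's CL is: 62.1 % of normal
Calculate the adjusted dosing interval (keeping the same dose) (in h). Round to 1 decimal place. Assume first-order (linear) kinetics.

10.4 h

To keep the same average steady-state level, dosing rate must scale with clearance.
CL ratio = 62.1 / 100 = 0.6210
New interval (same dose) = 6.43 / 0.6210 = 10.35 h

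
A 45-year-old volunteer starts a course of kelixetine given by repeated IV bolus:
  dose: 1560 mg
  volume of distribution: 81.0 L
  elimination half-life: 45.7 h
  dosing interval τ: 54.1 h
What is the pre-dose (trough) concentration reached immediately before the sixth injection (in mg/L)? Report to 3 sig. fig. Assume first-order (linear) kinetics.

14.9 mg/L

C₀ per dose = Dose / Vd = 1560 / 81.0 = 19.26 mg/L
k = ln2 / t½ = 0.693147 / 45.7 = 0.01517 h⁻¹
Fraction remaining after one interval: r = e^(−kτ) = e^(−0.01517 × 54.1) = 0.4401
Before dose 6, 5 doses have been given (aged 1τ, 2τ, 3τ, 4τ, 5τ).
C_trough = C₀ × (r + r² + … + r^5) = C₀ × r(1−r^5)/(1−r)
        = 19.26 × 0.4401 × (1 − 0.01651) / (1 − 0.4401) = 14.89 mg/L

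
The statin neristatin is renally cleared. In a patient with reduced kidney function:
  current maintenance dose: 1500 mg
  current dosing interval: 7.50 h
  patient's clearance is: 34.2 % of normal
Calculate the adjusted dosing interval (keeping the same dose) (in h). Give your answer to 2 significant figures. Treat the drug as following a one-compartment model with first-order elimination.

To keep the same average steady-state level, dosing rate must scale with clearance.
CL ratio = 34.2 / 100 = 0.3420
New interval (same dose) = 7.50 / 0.3420 = 21.93 h

22 h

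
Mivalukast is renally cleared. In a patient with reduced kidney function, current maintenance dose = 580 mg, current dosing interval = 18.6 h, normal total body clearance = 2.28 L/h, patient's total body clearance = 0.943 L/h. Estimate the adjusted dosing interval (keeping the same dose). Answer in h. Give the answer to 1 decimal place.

45.0 h

To keep the same average steady-state level, dosing rate must scale with clearance.
CL ratio = 0.943 / 2.28 = 0.4136
New interval (same dose) = 18.6 / 0.4136 = 44.97 h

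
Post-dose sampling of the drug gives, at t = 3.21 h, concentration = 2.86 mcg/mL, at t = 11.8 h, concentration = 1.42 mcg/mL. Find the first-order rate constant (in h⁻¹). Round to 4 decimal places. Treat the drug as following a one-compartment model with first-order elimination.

0.0815 h⁻¹

k = ln(C₁/C₂) / (t₂ − t₁) = ln(2.86/1.42) / (11.8 − 3.21)
  = 0.7002 / 8.590 = 0.08151 h⁻¹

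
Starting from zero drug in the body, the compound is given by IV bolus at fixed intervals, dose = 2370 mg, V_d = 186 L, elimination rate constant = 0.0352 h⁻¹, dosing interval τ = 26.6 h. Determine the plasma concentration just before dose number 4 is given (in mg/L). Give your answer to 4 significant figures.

7.722 mg/L

C₀ per dose = Dose / Vd = 2370 / 186 = 12.74 mg/L
Fraction remaining after one interval: r = e^(−kτ) = e^(−0.03520 × 26.6) = 0.3921
Before dose 4, 3 doses have been given (aged 1τ, 2τ, 3τ).
C_trough = C₀ × (r + r² + … + r^3) = C₀ × r(1−r^3)/(1−r)
        = 12.74 × 0.3921 × (1 − 0.06028) / (1 − 0.3921) = 7.722 mg/L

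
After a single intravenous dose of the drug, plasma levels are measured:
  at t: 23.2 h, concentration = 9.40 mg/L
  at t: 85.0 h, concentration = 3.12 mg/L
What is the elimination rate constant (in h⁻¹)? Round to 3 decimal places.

0.018 h⁻¹

k = ln(C₁/C₂) / (t₂ − t₁) = ln(9.40/3.12) / (85.0 − 23.2)
  = 1.103 / 61.80 = 0.01785 h⁻¹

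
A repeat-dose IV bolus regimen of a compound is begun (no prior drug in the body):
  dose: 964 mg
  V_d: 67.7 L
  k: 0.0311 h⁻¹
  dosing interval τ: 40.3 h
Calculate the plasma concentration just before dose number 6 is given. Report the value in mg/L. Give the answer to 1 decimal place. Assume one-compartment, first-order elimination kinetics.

5.7 mg/L

C₀ per dose = Dose / Vd = 964 / 67.7 = 14.24 mg/L
Fraction remaining after one interval: r = e^(−kτ) = e^(−0.03110 × 40.3) = 0.2856
Before dose 6, 5 doses have been given (aged 1τ, 2τ, 3τ, 4τ, 5τ).
C_trough = C₀ × (r + r² + … + r^5) = C₀ × r(1−r^5)/(1−r)
        = 14.24 × 0.2856 × (1 − 0.001900) / (1 − 0.2856) = 5.682 mg/L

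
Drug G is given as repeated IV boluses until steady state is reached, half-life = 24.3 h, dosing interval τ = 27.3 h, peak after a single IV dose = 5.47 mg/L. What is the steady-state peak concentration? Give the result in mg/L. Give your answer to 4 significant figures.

10.11 mg/L

k = ln2 / t½ = 0.693147 / 24.3 = 0.02852 h⁻¹
e^(−kτ) = e^(−0.02852 × 27.3) = 0.4591
Accumulation ratio R = 1 / (1 − e^(−kτ)) = 1 / (1 − 0.4591) = 1.849
Steady-state peak = C₀ × R = 5.47 × 1.849 = 10.11 mg/L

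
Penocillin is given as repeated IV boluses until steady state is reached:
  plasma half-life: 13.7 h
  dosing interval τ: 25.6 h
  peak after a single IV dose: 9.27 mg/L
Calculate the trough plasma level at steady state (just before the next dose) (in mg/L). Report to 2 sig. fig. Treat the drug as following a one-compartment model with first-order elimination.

3.5 mg/L

k = ln2 / t½ = 0.693147 / 13.7 = 0.05059 h⁻¹
e^(−kτ) = e^(−0.05059 × 25.6) = 0.2739
Accumulation ratio R = 1 / (1 − e^(−kτ)) = 1 / (1 − 0.2739) = 1.377
Steady-state trough = C₀ × R × e^(−kτ) = 9.27 × 1.377 × 0.2739 = 3.496 mg/L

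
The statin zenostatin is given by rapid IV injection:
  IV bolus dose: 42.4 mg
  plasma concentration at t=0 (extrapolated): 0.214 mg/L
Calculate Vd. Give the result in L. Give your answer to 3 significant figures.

Vd = Dose / C₀ = 42.40 / 0.214 = 198.1 L

198 L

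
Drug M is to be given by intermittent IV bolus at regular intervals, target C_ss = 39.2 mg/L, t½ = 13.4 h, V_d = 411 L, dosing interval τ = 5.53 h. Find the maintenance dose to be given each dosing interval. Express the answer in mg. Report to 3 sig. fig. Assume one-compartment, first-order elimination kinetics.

k = ln2 / t½ = 0.693147 / 13.4 = 0.05173 h⁻¹
CL = k × Vd = 0.05173 × 411 = 21.26 L/h
At steady state, Dose/τ = Css × CL.
Dose = Css × CL × τ = 39.2 × 21.26 × 5.53 = 4609 mg

4610 mg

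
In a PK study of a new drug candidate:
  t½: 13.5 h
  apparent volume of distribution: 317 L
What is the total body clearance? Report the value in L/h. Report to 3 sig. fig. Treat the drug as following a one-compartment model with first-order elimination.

k = ln2 / t½ = 0.693147 / 13.5 = 0.05134 h⁻¹
CL = k × Vd = 0.05134 × 317 = 16.27 L/h

16.3 L/h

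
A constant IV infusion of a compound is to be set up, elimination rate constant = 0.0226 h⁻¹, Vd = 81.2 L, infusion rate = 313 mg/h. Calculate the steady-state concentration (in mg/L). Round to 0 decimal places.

171 mg/L

CL = k × Vd = 0.02260 × 81.2 = 1.835 L/h
At steady state Css = R₀ / CL = 313 / 1.835 = 170.6 mg/L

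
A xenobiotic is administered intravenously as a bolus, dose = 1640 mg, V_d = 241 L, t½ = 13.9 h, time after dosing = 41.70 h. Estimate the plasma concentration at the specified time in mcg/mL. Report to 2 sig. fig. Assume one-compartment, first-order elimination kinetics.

C₀ = Dose / Vd = 1640 / 241 = 6.805 mg/L
k = ln2 / t½ = 0.693147 / 13.9 = 0.04987 h⁻¹
t / t½ = 41.70 / 13.9 = 3 half-lives
C = C₀ × (1/2)^3 = 6.805 × 0.1250 = 0.8506 mg/L
(0.8506 mg/L = 0.8506 mcg/mL)

0.85 mcg/mL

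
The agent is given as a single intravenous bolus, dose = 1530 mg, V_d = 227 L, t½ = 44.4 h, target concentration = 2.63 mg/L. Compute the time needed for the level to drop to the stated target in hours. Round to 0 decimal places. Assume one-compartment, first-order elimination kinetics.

60 h

C₀ = Dose / Vd = 1530 / 227 = 6.740 mg/L
k = ln2 / t½ = 0.693147 / 44.4 = 0.01561 h⁻¹
t = ln(C₀ / C) / k = ln(6.740 / 2.63) / 0.01561
  = ln(2.563) / 0.01561 = 0.9412 / 0.01561 = 60.29 h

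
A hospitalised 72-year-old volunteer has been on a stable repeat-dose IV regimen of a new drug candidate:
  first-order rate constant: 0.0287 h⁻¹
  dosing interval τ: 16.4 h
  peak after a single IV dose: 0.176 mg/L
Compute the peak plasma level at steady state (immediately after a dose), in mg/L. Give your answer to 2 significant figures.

0.47 mg/L

e^(−kτ) = e^(−0.02870 × 16.4) = 0.6246
Accumulation ratio R = 1 / (1 − e^(−kτ)) = 1 / (1 − 0.6246) = 2.664
Steady-state peak = C₀ × R = 0.176 × 2.664 = 0.4689 mg/L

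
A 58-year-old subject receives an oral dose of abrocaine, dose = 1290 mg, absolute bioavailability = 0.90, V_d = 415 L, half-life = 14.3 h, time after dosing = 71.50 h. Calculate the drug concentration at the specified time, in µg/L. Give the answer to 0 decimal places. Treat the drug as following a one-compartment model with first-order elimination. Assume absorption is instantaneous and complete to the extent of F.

Amount reaching circulation = F × Dose = 0.90 × 1290 = 1161 mg
C₀ = F·Dose / Vd = 1161 / 415 = 2.798 mg/L
k = ln2 / t½ = 0.693147 / 14.3 = 0.04847 h⁻¹
t / t½ = 71.50 / 14.3 = 5 half-lives
C = C₀ × (1/2)^5 = 2.798 × 0.03125 = 0.08744 mg/L
Convert: 0.08744 mg/L × 1000 = 87.44 µg/L

87 µg/L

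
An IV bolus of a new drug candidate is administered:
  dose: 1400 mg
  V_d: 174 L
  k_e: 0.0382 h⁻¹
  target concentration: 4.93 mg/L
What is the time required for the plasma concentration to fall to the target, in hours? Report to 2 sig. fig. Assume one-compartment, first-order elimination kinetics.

13 h

C₀ = Dose / Vd = 1400 / 174 = 8.046 mg/L
t = ln(C₀ / C) / k = ln(8.046 / 4.93) / 0.03820
  = ln(1.632) / 0.03820 = 0.4898 / 0.03820 = 12.82 h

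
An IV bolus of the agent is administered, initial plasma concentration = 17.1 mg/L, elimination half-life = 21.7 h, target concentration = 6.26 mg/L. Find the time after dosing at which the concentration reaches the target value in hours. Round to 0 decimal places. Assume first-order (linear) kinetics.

31 h

k = ln2 / t½ = 0.693147 / 21.7 = 0.03194 h⁻¹
t = ln(C₀ / C) / k = ln(17.10 / 6.26) / 0.03194
  = ln(2.732) / 0.03194 = 1.005 / 0.03194 = 31.47 h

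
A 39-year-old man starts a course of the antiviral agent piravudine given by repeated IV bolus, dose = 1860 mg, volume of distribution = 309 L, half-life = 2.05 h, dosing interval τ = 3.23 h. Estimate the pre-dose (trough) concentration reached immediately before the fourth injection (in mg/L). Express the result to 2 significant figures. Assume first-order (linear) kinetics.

C₀ per dose = Dose / Vd = 1860 / 309 = 6.019 mg/L
k = ln2 / t½ = 0.693147 / 2.05 = 0.3381 h⁻¹
Fraction remaining after one interval: r = e^(−kτ) = e^(−0.3381 × 3.23) = 0.3355
Before dose 4, 3 doses have been given (aged 1τ, 2τ, 3τ).
C_trough = C₀ × (r + r² + … + r^3) = C₀ × r(1−r^3)/(1−r)
        = 6.019 × 0.3355 × (1 − 0.03776) / (1 − 0.3355) = 2.924 mg/L

2.9 mg/L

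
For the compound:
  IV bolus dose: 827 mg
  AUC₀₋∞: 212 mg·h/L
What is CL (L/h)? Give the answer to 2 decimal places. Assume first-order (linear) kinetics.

CL = Dose / AUC = 827 / 212 = 3.901 L/h

3.90 L/h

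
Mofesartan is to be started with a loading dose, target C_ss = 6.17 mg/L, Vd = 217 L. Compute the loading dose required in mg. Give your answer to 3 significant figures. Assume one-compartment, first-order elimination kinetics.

LD = Css × Vd = 6.17 × 217 = 1339 mg

1340 mg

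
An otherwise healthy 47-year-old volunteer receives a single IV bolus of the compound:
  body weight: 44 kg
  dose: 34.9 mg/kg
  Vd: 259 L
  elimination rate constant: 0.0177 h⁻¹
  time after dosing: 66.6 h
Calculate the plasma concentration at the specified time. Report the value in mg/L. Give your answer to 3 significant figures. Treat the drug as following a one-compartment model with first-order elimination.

Total dose = 34.9 × 44 = 1536 mg
C₀ = Dose / Vd = 1536 / 259 = 5.931 mg/L
C = C₀ · e^(−k·t) = 5.931 × e^(−0.01770 × 66.6)
  = 5.931 × 0.3076 = 1.824 mg/L

1.82 mg/L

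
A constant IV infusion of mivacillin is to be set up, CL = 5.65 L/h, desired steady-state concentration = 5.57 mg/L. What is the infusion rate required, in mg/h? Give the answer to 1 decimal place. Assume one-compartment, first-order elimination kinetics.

31.5 mg/h

At steady state, infusion rate R₀ = Css × CL = 5.57 × 5.650 = 31.47 mg/h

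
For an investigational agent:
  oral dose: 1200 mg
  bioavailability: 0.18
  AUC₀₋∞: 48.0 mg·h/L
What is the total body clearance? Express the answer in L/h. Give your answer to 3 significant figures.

CL = F·Dose / AUC = 0.18 × 1200 / 48.0 = 4.500 L/h

4.50 L/h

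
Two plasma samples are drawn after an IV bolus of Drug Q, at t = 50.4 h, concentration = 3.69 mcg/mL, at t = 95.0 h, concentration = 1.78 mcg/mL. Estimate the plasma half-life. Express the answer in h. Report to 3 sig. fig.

k = ln(C₁/C₂) / (t₂ − t₁) = ln(3.69/1.78) / (95.0 − 50.4)
  = 0.7290 / 44.60 = 0.01635 h⁻¹
t½ = ln2 / k = 0.693147 / 0.01635 = 42.39 h

42.4 h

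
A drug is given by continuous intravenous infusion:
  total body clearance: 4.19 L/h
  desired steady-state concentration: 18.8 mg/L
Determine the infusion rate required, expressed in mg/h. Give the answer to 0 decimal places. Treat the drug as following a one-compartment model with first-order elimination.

79 mg/h

At steady state, infusion rate R₀ = Css × CL = 18.8 × 4.190 = 78.77 mg/h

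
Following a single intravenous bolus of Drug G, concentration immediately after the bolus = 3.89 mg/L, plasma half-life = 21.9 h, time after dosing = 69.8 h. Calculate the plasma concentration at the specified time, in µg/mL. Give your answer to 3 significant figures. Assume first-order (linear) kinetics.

k = ln2 / t½ = 0.693147 / 21.9 = 0.03165 h⁻¹
C = C₀ · e^(−k·t) = 3.890 × e^(−0.03165 × 69.8)
  = 3.890 × 0.1098 = 0.4271 mg/L
(0.4271 mg/L = 0.4271 µg/mL)

0.427 µg/mL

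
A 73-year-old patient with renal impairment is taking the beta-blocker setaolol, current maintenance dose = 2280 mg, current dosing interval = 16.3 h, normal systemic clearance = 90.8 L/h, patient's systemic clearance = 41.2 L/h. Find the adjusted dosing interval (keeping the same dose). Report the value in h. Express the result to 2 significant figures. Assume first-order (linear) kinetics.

To keep the same average steady-state level, dosing rate must scale with clearance.
CL ratio = 41.2 / 90.8 = 0.4537
New interval (same dose) = 16.3 / 0.4537 = 35.93 h

36 h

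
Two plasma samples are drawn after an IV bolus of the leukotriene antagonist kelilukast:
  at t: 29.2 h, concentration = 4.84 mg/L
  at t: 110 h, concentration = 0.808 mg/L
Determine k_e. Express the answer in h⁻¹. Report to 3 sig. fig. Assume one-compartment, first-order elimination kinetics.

0.0222 h⁻¹

k = ln(C₁/C₂) / (t₂ − t₁) = ln(4.84/0.808) / (110 − 29.2)
  = 1.790 / 80.80 = 0.02215 h⁻¹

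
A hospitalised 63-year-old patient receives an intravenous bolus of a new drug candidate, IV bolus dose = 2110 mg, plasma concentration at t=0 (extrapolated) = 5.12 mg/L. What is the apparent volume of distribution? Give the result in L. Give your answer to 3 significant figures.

Vd = Dose / C₀ = 2110 / 5.12 = 412.1 L

412 L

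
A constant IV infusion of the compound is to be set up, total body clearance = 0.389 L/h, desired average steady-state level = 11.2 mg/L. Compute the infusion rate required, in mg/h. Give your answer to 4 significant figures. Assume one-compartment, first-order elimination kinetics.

At steady state, infusion rate R₀ = Css × CL = 11.2 × 0.3890 = 4.357 mg/h

4.357 mg/h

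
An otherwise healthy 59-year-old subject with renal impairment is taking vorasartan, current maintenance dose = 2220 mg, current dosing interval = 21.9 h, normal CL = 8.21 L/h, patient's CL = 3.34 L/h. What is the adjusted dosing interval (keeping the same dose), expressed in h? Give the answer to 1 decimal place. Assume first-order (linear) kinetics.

To keep the same average steady-state level, dosing rate must scale with clearance.
CL ratio = 3.34 / 8.21 = 0.4068
New interval (same dose) = 21.9 / 0.4068 = 53.83 h

53.8 h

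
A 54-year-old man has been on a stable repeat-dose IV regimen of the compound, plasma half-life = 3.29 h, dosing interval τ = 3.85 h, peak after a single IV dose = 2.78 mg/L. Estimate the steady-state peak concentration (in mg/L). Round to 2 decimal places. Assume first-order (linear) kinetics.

5.00 mg/L

k = ln2 / t½ = 0.693147 / 3.29 = 0.2107 h⁻¹
e^(−kτ) = e^(−0.2107 × 3.85) = 0.4443
Accumulation ratio R = 1 / (1 − e^(−kτ)) = 1 / (1 − 0.4443) = 1.800
Steady-state peak = C₀ × R = 2.78 × 1.800 = 5.004 mg/L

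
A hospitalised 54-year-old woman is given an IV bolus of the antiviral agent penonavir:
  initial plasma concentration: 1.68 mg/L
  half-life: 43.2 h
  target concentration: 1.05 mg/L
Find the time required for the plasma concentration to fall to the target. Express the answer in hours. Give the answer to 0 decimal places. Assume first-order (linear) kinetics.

k = ln2 / t½ = 0.693147 / 43.2 = 0.01605 h⁻¹
t = ln(C₀ / C) / k = ln(1.680 / 1.05) / 0.01605
  = ln(1.600) / 0.01605 = 0.4700 / 0.01605 = 29.28 h

29 h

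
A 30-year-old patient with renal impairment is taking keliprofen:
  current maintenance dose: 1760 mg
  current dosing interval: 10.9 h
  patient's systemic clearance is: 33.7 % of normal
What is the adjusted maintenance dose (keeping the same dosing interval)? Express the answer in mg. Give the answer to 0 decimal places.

593 mg

To keep the same average steady-state level, dosing rate must scale with clearance.
CL ratio = 33.7 / 100 = 0.3370
New dose (same interval) = 1760 × 0.3370 = 593.1 mg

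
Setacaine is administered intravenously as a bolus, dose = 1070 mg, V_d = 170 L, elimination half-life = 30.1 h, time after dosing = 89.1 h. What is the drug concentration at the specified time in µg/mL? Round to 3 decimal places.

C₀ = Dose / Vd = 1070 / 170 = 6.294 mg/L
k = ln2 / t½ = 0.693147 / 30.1 = 0.02303 h⁻¹
C = C₀ · e^(−k·t) = 6.294 × e^(−0.02303 × 89.1)
  = 6.294 × 0.1285 = 0.8088 mg/L
(0.8088 mg/L = 0.8088 µg/mL)

0.809 µg/mL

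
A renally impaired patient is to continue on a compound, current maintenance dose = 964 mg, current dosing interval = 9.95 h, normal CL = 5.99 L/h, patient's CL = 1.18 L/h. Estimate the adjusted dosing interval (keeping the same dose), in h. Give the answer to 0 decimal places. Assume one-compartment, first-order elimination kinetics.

51 h

To keep the same average steady-state level, dosing rate must scale with clearance.
CL ratio = 1.18 / 5.99 = 0.1970
New interval (same dose) = 9.95 / 0.1970 = 50.51 h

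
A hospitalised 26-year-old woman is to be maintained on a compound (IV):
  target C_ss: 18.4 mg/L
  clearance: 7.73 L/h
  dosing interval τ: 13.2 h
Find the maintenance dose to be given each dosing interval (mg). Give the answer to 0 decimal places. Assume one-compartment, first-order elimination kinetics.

At steady state, Dose/τ = Css × CL.
Dose = Css × CL × τ = 18.4 × 7.730 × 13.2 = 1877 mg

1877 mg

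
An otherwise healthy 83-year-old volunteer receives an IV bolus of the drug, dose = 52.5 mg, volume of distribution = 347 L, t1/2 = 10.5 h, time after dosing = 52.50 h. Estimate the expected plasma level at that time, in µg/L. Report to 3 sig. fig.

C₀ = Dose / Vd = 52.50 / 347 = 0.1513 mg/L
k = ln2 / t½ = 0.693147 / 10.5 = 0.06601 h⁻¹
t / t½ = 52.50 / 10.5 = 5 half-lives
C = C₀ × (1/2)^5 = 0.1513 × 0.03125 = 0.004728 mg/L
Convert: 0.004728 mg/L × 1000 = 4.728 µg/L

4.73 µg/L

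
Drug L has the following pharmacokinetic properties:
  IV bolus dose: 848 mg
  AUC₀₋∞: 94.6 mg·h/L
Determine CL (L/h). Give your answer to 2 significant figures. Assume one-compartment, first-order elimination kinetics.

CL = Dose / AUC = 848 / 94.6 = 8.964 L/h

9.0 L/h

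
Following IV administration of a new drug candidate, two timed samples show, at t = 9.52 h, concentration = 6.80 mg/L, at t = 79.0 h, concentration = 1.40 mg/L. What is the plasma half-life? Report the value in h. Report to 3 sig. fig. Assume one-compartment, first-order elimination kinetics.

30.5 h

k = ln(C₁/C₂) / (t₂ − t₁) = ln(6.80/1.40) / (79.0 − 9.52)
  = 1.580 / 69.48 = 0.02274 h⁻¹
t½ = ln2 / k = 0.693147 / 0.02274 = 30.48 h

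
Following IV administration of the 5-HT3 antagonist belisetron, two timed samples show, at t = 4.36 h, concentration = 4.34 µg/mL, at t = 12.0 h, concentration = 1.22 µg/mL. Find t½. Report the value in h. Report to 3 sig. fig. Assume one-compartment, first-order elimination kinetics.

4.17 h

k = ln(C₁/C₂) / (t₂ − t₁) = ln(4.34/1.22) / (12.0 − 4.36)
  = 1.269 / 7.640 = 0.1661 h⁻¹
t½ = ln2 / k = 0.693147 / 0.1661 = 4.173 h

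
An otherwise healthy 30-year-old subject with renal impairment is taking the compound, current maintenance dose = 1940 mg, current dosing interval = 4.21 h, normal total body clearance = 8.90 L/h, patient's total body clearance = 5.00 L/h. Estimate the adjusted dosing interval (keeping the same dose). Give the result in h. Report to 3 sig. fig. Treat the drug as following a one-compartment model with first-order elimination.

7.49 h

To keep the same average steady-state level, dosing rate must scale with clearance.
CL ratio = 5.00 / 8.90 = 0.5618
New interval (same dose) = 4.21 / 0.5618 = 7.494 h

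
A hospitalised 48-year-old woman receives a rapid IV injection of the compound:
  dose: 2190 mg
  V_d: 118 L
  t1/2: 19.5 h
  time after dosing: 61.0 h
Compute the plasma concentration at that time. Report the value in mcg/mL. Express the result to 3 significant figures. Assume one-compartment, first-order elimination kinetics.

2.12 mcg/mL

C₀ = Dose / Vd = 2190 / 118 = 18.56 mg/L
k = ln2 / t½ = 0.693147 / 19.5 = 0.03555 h⁻¹
C = C₀ · e^(−k·t) = 18.56 × e^(−0.03555 × 61.0)
  = 18.56 × 0.1143 = 2.121 mg/L
(2.121 mg/L = 2.121 mcg/mL)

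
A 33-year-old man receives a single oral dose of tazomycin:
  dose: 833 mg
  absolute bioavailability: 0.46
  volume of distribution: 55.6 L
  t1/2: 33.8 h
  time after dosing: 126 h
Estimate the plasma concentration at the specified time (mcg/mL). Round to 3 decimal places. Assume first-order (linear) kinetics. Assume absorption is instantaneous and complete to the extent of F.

Amount reaching circulation = F × Dose = 0.46 × 833.0 = 383.2 mg
C₀ = F·Dose / Vd = 383.2 / 55.6 = 6.892 mg/L
k = ln2 / t½ = 0.693147 / 33.8 = 0.02051 h⁻¹
C = C₀ · e^(−k·t) = 6.892 × e^(−0.02051 × 126)
  = 6.892 × 0.07545 = 0.5200 mg/L
(0.5200 mg/L = 0.5200 mcg/mL)

0.520 mcg/mL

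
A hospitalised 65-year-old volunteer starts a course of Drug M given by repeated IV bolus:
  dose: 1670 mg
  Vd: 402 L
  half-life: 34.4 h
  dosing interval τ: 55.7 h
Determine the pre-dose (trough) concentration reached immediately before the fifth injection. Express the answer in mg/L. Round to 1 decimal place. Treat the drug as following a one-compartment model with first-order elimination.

C₀ per dose = Dose / Vd = 1670 / 402 = 4.154 mg/L
k = ln2 / t½ = 0.693147 / 34.4 = 0.02015 h⁻¹
Fraction remaining after one interval: r = e^(−kτ) = e^(−0.02015 × 55.7) = 0.3255
Before dose 5, 4 doses have been given (aged 1τ, 2τ, 3τ, 4τ).
C_trough = C₀ × (r + r² + … + r^4) = C₀ × r(1−r^4)/(1−r)
        = 4.154 × 0.3255 × (1 − 0.01123) / (1 − 0.3255) = 1.982 mg/L

2.0 mg/L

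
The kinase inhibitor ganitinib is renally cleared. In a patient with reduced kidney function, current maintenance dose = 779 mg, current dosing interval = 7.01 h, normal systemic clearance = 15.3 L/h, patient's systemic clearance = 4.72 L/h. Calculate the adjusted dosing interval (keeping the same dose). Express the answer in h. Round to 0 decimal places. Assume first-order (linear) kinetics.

23 h

To keep the same average steady-state level, dosing rate must scale with clearance.
CL ratio = 4.72 / 15.3 = 0.3085
New interval (same dose) = 7.01 / 0.3085 = 22.72 h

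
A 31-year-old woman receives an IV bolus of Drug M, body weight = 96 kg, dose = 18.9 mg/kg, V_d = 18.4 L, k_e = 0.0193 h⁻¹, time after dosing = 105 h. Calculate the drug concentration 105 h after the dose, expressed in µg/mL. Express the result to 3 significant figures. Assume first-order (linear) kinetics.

13.0 µg/mL

Total dose = 18.9 × 96 = 1814 mg
C₀ = Dose / Vd = 1814 / 18.4 = 98.59 mg/L
C = C₀ · e^(−k·t) = 98.59 × e^(−0.01930 × 105)
  = 98.59 × 0.1318 = 12.99 mg/L
(12.99 mg/L = 12.99 µg/mL)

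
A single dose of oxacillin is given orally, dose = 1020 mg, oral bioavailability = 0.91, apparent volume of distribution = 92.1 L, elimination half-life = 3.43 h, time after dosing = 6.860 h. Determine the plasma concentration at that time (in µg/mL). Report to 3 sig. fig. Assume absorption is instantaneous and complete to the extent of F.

Amount reaching circulation = F × Dose = 0.91 × 1020 = 928.2 mg
C₀ = F·Dose / Vd = 928.2 / 92.1 = 10.08 mg/L
k = ln2 / t½ = 0.693147 / 3.43 = 0.2021 h⁻¹
t / t½ = 6.860 / 3.43 = 2 half-lives
C = C₀ × (1/2)^2 = 10.08 × 0.2500 = 2.520 mg/L
(2.520 mg/L = 2.520 µg/mL)

2.52 µg/mL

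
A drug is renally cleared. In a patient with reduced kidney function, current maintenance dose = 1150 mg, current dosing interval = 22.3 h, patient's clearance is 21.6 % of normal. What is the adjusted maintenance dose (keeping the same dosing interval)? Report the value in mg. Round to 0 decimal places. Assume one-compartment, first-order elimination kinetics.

248 mg

To keep the same average steady-state level, dosing rate must scale with clearance.
CL ratio = 21.6 / 100 = 0.2160
New dose (same interval) = 1150 × 0.2160 = 248.4 mg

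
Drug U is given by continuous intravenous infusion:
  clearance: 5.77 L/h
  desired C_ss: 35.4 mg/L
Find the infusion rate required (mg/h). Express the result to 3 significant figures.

At steady state, infusion rate R₀ = Css × CL = 35.4 × 5.770 = 204.3 mg/h

204 mg/h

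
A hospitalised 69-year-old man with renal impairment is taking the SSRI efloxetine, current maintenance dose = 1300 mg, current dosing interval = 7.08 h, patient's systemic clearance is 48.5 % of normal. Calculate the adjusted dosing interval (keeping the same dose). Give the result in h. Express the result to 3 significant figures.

14.6 h

To keep the same average steady-state level, dosing rate must scale with clearance.
CL ratio = 48.5 / 100 = 0.4850
New interval (same dose) = 7.08 / 0.4850 = 14.60 h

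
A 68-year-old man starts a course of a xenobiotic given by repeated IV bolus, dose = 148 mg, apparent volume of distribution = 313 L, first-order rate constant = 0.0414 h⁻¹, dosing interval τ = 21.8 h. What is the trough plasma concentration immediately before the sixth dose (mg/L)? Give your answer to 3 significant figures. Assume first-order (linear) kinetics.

C₀ per dose = Dose / Vd = 148 / 313 = 0.4728 mg/L
Fraction remaining after one interval: r = e^(−kτ) = e^(−0.04140 × 21.8) = 0.4055
Before dose 6, 5 doses have been given (aged 1τ, 2τ, 3τ, 4τ, 5τ).
C_trough = C₀ × (r + r² + … + r^5) = C₀ × r(1−r^5)/(1−r)
        = 0.4728 × 0.4055 × (1 − 0.01096) / (1 − 0.4055) = 0.3190 mg/L

0.319 mg/L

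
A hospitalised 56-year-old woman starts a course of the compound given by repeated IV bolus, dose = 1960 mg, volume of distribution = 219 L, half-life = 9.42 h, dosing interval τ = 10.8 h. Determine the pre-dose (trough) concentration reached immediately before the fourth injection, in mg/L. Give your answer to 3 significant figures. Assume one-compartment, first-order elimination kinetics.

6.69 mg/L

C₀ per dose = Dose / Vd = 1960 / 219 = 8.950 mg/L
k = ln2 / t½ = 0.693147 / 9.42 = 0.07358 h⁻¹
Fraction remaining after one interval: r = e^(−kτ) = e^(−0.07358 × 10.8) = 0.4517
Before dose 4, 3 doses have been given (aged 1τ, 2τ, 3τ).
C_trough = C₀ × (r + r² + … + r^3) = C₀ × r(1−r^3)/(1−r)
        = 8.950 × 0.4517 × (1 − 0.09216) / (1 − 0.4517) = 6.694 mg/L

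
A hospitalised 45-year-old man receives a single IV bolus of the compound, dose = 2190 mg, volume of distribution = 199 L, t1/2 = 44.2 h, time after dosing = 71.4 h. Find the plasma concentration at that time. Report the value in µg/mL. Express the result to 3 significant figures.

3.59 µg/mL

C₀ = Dose / Vd = 2190 / 199 = 11.01 mg/L
k = ln2 / t½ = 0.693147 / 44.2 = 0.01568 h⁻¹
C = C₀ · e^(−k·t) = 11.01 × e^(−0.01568 × 71.4)
  = 11.01 × 0.3264 = 3.594 mg/L
(3.594 mg/L = 3.594 µg/mL)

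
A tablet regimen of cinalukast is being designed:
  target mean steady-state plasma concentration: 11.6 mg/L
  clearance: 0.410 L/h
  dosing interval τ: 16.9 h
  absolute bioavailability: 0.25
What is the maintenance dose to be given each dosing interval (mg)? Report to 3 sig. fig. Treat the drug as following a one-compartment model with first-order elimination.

At steady state, F × (Dose/τ) = Css × CL.
Dose = Css × CL × τ / F = 11.6 × 0.4100 × 16.9 / 0.25 = 321.5 mg

322 mg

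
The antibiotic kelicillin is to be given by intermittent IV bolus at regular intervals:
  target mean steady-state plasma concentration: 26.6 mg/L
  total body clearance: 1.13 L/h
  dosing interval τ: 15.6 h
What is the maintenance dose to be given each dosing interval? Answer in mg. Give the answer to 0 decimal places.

At steady state, Dose/τ = Css × CL.
Dose = Css × CL × τ = 26.6 × 1.130 × 15.6 = 468.9 mg

469 mg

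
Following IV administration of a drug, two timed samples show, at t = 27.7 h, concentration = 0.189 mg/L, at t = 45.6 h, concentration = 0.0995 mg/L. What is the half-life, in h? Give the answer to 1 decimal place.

19.3 h

k = ln(C₁/C₂) / (t₂ − t₁) = ln(0.189/0.0995) / (45.6 − 27.7)
  = 0.6416 / 17.90 = 0.03584 h⁻¹
t½ = ln2 / k = 0.693147 / 0.03584 = 19.34 h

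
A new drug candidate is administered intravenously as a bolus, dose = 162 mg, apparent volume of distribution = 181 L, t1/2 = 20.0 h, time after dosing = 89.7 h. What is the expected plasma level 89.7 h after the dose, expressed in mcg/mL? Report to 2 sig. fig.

C₀ = Dose / Vd = 162.0 / 181 = 0.8950 mg/L
k = ln2 / t½ = 0.693147 / 20.0 = 0.03466 h⁻¹
C = C₀ · e^(−k·t) = 0.8950 × e^(−0.03466 × 89.7)
  = 0.8950 × 0.04465 = 0.03996 mg/L
(0.03996 mg/L = 0.03996 mcg/mL)

0.040 mcg/mL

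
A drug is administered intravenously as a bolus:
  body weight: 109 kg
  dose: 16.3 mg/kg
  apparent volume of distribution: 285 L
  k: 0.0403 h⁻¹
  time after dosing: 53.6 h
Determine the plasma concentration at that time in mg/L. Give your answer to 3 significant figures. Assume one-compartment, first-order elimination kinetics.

0.719 mg/L

Total dose = 16.3 × 109 = 1777 mg
C₀ = Dose / Vd = 1777 / 285 = 6.235 mg/L
C = C₀ · e^(−k·t) = 6.235 × e^(−0.04030 × 53.6)
  = 6.235 × 0.1153 = 0.7189 mg/L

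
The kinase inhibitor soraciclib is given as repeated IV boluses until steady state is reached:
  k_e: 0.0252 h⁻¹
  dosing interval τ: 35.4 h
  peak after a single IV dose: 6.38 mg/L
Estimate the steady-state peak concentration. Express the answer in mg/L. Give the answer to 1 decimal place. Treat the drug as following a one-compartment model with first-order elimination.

e^(−kτ) = e^(−0.02520 × 35.4) = 0.4098
Accumulation ratio R = 1 / (1 − e^(−kτ)) = 1 / (1 − 0.4098) = 1.694
Steady-state peak = C₀ × R = 6.38 × 1.694 = 10.81 mg/L

10.8 mg/L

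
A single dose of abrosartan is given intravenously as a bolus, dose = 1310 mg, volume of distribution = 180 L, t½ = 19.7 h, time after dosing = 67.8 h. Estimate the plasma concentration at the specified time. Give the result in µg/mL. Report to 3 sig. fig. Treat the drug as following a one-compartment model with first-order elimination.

0.670 µg/mL

C₀ = Dose / Vd = 1310 / 180 = 7.278 mg/L
k = ln2 / t½ = 0.693147 / 19.7 = 0.03519 h⁻¹
C = C₀ · e^(−k·t) = 7.278 × e^(−0.03519 × 67.8)
  = 7.278 × 0.09201 = 0.6696 mg/L
(0.6696 mg/L = 0.6696 µg/mL)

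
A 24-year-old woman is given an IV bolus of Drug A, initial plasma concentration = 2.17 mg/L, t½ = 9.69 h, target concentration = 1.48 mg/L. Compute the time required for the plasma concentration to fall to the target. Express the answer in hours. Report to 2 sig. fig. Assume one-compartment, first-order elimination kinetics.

k = ln2 / t½ = 0.693147 / 9.69 = 0.07153 h⁻¹
t = ln(C₀ / C) / k = ln(2.170 / 1.48) / 0.07153
  = ln(1.466) / 0.07153 = 0.3825 / 0.07153 = 5.347 h

5.3 h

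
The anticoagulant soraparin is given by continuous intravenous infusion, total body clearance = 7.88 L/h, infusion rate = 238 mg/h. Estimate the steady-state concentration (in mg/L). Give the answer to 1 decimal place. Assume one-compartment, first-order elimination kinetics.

30.2 mg/L

At steady state Css = R₀ / CL = 238 / 7.880 = 30.20 mg/L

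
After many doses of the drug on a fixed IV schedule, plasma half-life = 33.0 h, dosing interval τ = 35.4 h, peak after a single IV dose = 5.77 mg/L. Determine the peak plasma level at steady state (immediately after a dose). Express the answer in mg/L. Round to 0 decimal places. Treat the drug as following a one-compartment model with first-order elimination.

k = ln2 / t½ = 0.693147 / 33.0 = 0.02100 h⁻¹
e^(−kτ) = e^(−0.02100 × 35.4) = 0.4755
Accumulation ratio R = 1 / (1 − e^(−kτ)) = 1 / (1 − 0.4755) = 1.907
Steady-state peak = C₀ × R = 5.77 × 1.907 = 11.00 mg/L

11 mg/L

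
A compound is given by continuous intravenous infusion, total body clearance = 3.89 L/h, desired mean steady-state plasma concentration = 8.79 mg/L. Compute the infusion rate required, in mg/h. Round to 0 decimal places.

At steady state, infusion rate R₀ = Css × CL = 8.79 × 3.890 = 34.19 mg/h

34 mg/h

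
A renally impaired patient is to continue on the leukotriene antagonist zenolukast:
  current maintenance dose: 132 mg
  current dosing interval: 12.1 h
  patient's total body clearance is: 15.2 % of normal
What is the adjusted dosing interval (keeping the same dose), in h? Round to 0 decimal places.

80 h

To keep the same average steady-state level, dosing rate must scale with clearance.
CL ratio = 15.2 / 100 = 0.1520
New interval (same dose) = 12.1 / 0.1520 = 79.61 h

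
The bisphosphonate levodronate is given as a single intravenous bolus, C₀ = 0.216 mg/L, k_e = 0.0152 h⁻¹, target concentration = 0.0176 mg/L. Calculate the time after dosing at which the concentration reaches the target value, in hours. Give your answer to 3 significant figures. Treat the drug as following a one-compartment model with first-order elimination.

165 h

t = ln(C₀ / C) / k = ln(0.2160 / 0.0176) / 0.01520
  = ln(12.27) / 0.01520 = 2.507 / 0.01520 = 164.9 h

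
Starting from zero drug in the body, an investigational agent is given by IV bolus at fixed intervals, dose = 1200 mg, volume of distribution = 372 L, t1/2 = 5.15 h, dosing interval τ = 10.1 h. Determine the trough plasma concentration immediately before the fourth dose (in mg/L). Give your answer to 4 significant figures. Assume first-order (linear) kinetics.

1.096 mg/L

C₀ per dose = Dose / Vd = 1200 / 372 = 3.226 mg/L
k = ln2 / t½ = 0.693147 / 5.15 = 0.1346 h⁻¹
Fraction remaining after one interval: r = e^(−kτ) = e^(−0.1346 × 10.1) = 0.2568
Before dose 4, 3 doses have been given (aged 1τ, 2τ, 3τ).
C_trough = C₀ × (r + r² + … + r^3) = C₀ × r(1−r^3)/(1−r)
        = 3.226 × 0.2568 × (1 − 0.01693) / (1 − 0.2568) = 1.096 mg/L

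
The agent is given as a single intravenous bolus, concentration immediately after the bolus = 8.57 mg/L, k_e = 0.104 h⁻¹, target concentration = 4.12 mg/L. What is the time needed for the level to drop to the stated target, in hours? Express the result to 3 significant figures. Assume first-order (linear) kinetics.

7.04 h

t = ln(C₀ / C) / k = ln(8.570 / 4.12) / 0.1040
  = ln(2.080) / 0.1040 = 0.7324 / 0.1040 = 7.042 h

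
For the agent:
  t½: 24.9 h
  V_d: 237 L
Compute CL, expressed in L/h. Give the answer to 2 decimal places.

6.60 L/h

k = ln2 / t½ = 0.693147 / 24.9 = 0.02784 h⁻¹
CL = k × Vd = 0.02784 × 237 = 6.598 L/h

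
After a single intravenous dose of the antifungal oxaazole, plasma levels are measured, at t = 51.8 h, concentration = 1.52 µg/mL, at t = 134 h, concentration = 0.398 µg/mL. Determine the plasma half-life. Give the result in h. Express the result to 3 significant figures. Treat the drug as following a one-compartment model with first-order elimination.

42.5 h

k = ln(C₁/C₂) / (t₂ − t₁) = ln(1.52/0.398) / (134 − 51.8)
  = 1.340 / 82.20 = 0.01630 h⁻¹
t½ = ln2 / k = 0.693147 / 0.01630 = 42.52 h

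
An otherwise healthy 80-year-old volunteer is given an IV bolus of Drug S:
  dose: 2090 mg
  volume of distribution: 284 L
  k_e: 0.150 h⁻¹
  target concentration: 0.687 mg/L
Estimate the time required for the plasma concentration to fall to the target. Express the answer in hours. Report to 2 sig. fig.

16 h

C₀ = Dose / Vd = 2090 / 284 = 7.359 mg/L
t = ln(C₀ / C) / k = ln(7.359 / 0.687) / 0.1500
  = ln(10.71) / 0.1500 = 2.371 / 0.1500 = 15.81 h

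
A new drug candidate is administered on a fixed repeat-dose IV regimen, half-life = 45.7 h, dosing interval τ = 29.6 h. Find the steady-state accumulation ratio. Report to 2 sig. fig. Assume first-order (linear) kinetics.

k = ln2 / t½ = 0.693147 / 45.7 = 0.01517 h⁻¹
e^(−kτ) = e^(−0.01517 × 29.6) = 0.6382
Accumulation ratio R = 1 / (1 − e^(−kτ)) = 1 / (1 − 0.6382) = 2.764

2.8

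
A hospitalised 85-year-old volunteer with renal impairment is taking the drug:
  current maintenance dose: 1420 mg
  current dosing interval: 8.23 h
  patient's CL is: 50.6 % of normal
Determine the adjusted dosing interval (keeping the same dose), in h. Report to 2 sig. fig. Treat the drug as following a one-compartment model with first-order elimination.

16 h

To keep the same average steady-state level, dosing rate must scale with clearance.
CL ratio = 50.6 / 100 = 0.5060
New interval (same dose) = 8.23 / 0.5060 = 16.26 h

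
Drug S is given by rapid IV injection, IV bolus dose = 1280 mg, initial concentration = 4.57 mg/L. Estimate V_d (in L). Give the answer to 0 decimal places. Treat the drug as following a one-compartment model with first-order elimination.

Vd = Dose / C₀ = 1280 / 4.57 = 280.1 L

280 L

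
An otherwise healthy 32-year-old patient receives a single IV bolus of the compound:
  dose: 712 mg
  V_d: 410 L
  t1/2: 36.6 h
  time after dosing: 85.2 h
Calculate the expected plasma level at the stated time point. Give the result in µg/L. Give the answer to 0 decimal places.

346 µg/L

C₀ = Dose / Vd = 712.0 / 410 = 1.737 mg/L
k = ln2 / t½ = 0.693147 / 36.6 = 0.01894 h⁻¹
C = C₀ · e^(−k·t) = 1.737 × e^(−0.01894 × 85.2)
  = 1.737 × 0.1992 = 0.3460 mg/L
Convert: 0.3460 mg/L × 1000 = 346.0 µg/L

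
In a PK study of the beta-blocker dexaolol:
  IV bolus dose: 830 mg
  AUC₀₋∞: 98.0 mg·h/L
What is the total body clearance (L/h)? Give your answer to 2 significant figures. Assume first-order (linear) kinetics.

8.5 L/h

CL = Dose / AUC = 830 / 98.0 = 8.469 L/h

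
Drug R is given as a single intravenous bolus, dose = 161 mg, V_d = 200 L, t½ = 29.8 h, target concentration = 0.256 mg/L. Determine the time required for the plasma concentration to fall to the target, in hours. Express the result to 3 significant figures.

49.3 h

C₀ = Dose / Vd = 161.0 / 200 = 0.8050 mg/L
k = ln2 / t½ = 0.693147 / 29.8 = 0.02326 h⁻¹
t = ln(C₀ / C) / k = ln(0.8050 / 0.256) / 0.02326
  = ln(3.145) / 0.02326 = 1.146 / 0.02326 = 49.27 h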